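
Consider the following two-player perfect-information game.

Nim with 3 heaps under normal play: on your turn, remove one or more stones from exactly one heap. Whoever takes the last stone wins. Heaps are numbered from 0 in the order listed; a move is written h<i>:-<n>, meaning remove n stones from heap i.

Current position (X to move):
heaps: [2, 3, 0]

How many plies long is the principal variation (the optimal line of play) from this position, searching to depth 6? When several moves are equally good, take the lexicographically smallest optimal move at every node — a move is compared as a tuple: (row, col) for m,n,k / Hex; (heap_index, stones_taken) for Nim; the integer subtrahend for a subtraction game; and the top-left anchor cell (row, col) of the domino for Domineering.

PV length from [(2,3,0)]: 5 plies

p1 X@[(2,3,0)]: h0:-1[(1,3,0)]-1 h0:-2[(0,3,0)]-1 h1:-1[(2,2,0)]+1* h1:-2[(2,1,0)]-1 h1:-3[(2,0,0)]-1
p2 O@[(2,2,0)]: h0:-1[(1,2,0)]-1* h0:-2[(0,2,0)]-1 h1:-1[(2,1,0)]-1 h1:-2[(2,0,0)]-1
p3 X@[(1,2,0)]: h0:-1[(0,2,0)]-1 h1:-1[(1,1,0)]+1* h1:-2[(1,0,0)]-1
p4 O@[(1,1,0)]: h0:-1[(0,1,0)]-1* h1:-1[(1,0,0)]-1
p5 X@[(0,1,0)]: h1:-1[(0,0,0)]+1*
p6 O@[(0,0,0)] terminal -1; root [(2,3,0)] d6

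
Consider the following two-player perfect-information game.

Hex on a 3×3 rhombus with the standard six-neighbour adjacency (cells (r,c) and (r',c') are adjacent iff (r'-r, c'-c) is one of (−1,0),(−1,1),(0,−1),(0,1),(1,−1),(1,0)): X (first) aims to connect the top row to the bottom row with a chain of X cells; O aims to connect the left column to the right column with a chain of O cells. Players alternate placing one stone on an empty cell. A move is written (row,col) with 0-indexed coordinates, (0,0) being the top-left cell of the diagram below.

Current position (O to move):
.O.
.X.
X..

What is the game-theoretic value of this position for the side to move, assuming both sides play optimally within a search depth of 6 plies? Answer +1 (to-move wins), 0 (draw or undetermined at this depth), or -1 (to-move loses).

value(.O./.X./X.., O) = +1

ply 1, O at .O./.X./X.. | (0,0)=-1→OO./.X./X..; (0,2)=+1→.OO/.X./X..*; (1,0)=-1→.O./OX./X..; (1,2)=-1→.O./.XO/X..; (2,1)=-1→.O./.X./XO.; (2,2)=-1→.O./.X./X.O
ply 2, X at .OO/.X./X.. | (0,0)=-1→XOO/.X./X..*; (1,0)=-1→.OO/XX./X..; (1,2)=-1→.OO/.XX/X..; (2,1)=-1→.OO/.X./XX.; (2,2)=-1→.OO/.X./X.X
ply 3, O at XOO/.X./X.. | (1,0)=+1→XOO/OX./X..*; (1,2)=-1→XOO/.XO/X..; (2,1)=-1→XOO/.X./XO.; (2,2)=-1→XOO/.X./X.O
ply 4: XOO/OX./X.. is terminal -1 (X); from .O./.X./X.. depth 6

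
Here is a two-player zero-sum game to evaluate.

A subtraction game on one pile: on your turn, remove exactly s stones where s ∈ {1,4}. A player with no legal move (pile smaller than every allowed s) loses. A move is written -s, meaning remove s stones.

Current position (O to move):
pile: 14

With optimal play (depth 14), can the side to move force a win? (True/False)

ply 1, O at 14 | -1=-1→13; -4=+1→10*
ply 2, X at 10 | -1=-1→9*; -4=-1→6
ply 3, O at 9 | -1=-1→8; -4=+1→5*
ply 4, X at 5 | -1=-1→4*; -4=-1→1
ply 5, O at 4 | -1=-1→3; -4=+1→0*
ply 6: 0 is terminal -1 (X); from 14 depth 14

O winning at [14]: True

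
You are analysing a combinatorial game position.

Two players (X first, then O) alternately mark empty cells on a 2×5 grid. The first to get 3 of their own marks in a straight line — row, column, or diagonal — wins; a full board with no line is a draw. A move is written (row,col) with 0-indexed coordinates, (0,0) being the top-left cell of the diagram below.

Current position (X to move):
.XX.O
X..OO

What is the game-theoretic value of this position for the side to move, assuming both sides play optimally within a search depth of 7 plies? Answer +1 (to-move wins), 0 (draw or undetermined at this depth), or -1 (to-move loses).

value(.XX.O/X..OO, X) = +1

[.XX.O/X..OO] X move#1: (0,0):+1/XXX.O/X..OO*, (0,3):+1/.XXXO/X..OO, (1,1):-1/.XX.O/XX.OO, (1,2):+1/.XX.O/X.XOO
[XXX.O/X..OO] end (terminal -1, O#2); searched .XX.O/X..OO to 7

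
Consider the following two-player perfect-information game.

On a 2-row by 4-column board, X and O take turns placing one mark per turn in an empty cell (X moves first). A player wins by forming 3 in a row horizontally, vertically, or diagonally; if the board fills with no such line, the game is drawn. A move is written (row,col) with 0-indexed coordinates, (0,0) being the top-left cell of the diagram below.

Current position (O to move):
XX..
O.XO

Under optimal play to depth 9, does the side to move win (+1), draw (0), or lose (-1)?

value(XX../O.XO, O) = 0

[XX../O.XO] O move#1: (0,2):+0/XXO./O.XO*, (0,3):-1/XX.O/O.XO, (1,1):-1/XX../OOXO
[XXO./O.XO] X move#2: (0,3):+0/XXOX/O.XO*, (1,1):+0/XXO./OXXO
[XXOX/O.XO] O move#3: (1,1):+0/XXOX/OOXO*
[XXOX/OOXO] end (terminal +0, X#4); searched XX../O.XO to 9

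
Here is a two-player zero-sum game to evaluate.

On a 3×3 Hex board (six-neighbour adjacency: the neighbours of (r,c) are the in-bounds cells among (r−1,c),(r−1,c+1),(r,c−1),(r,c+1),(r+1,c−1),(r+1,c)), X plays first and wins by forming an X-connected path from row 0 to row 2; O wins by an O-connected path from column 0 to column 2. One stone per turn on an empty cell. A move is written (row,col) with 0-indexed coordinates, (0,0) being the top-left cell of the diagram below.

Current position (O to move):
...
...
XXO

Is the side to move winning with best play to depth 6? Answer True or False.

[.../.../XXO] O move#1: (0,0):-1/O../.../XXO*, (0,1):-1/.O./.../XXO, (0,2):-1/..O/.../XXO, (1,0):-1/.../O../XXO, (1,1):-1/.../.O./XXO, (1,2):-1/.../..O/XXO
[O../.../XXO] X move#2: (0,1):+1/OX./.../XXO*, (0,2):+1/O.X/.../XXO, (1,0):+1/O../X../XXO, (1,1):+1/O../.X./XXO, (1,2):+1/O../..X/XXO
[OX./.../XXO] O move#3: (0,2):-1/OXO/.../XXO*, (1,0):-1/OX./O../XXO, (1,1):-1/OX./.O./XXO, (1,2):-1/OX./..O/XXO
[OXO/.../XXO] X move#4: (1,0):+1/OXO/X../XXO*, (1,1):+1/OXO/.X./XXO, (1,2):+1/OXO/..X/XXO
[OXO/X../XXO] end (terminal -1, O#5); searched .../.../XXO to 6

O winning at [.../.../XXO]: False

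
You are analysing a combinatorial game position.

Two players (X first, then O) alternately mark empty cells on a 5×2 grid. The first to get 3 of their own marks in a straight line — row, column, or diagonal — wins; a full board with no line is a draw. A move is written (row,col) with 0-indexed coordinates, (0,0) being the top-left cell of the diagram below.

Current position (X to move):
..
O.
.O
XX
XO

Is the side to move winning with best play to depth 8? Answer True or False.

[../O./.O/XX/XO] X move#1: (0,0):+0/X./O./.O/XX/XO, (0,1):+0/.X/O./.O/XX/XO, (1,1):+0/../OX/.O/XX/XO, (2,0):+1/../O./XO/XX/XO*
[../O./XO/XX/XO] end (terminal -1, O#2); searched ../O./.O/XX/XO to 8

X winning at [../O./.O/XX/XO]: True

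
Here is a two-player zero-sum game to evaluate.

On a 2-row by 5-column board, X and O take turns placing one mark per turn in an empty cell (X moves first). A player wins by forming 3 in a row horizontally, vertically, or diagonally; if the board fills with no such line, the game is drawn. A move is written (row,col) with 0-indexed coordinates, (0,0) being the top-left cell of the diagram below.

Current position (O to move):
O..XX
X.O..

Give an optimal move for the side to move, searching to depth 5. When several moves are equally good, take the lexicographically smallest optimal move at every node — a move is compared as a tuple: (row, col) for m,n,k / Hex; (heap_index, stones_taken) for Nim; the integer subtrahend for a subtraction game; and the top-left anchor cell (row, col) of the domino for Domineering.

O's best at [O..XX/X.O..]: (0,2)

ply 1, O at O..XX/X.O.. | (0,1)=-1→OO.XX/X.O..; (0,2)=+1→O.OXX/X.O..*; (1,1)=-1→O..XX/XOO..; (1,3)=-1→O..XX/X.OO.; (1,4)=-1→O..XX/X.O.O
ply 2, X at O.OXX/X.O.. | (0,1)=-1→OXOXX/X.O..*; (1,1)=-1→O.OXX/XXO..; (1,3)=-1→O.OXX/X.OX.; (1,4)=-1→O.OXX/X.O.X
ply 3, O at OXOXX/X.O.. | (1,1)=+0→OXOXX/XOO..; (1,3)=+1→OXOXX/X.OO.*; (1,4)=+0→OXOXX/X.O.O
ply 4, X at OXOXX/X.OO. | (1,1)=-1→OXOXX/XXOO.*; (1,4)=-1→OXOXX/X.OOX
ply 5, O at OXOXX/XXOO. | (1,4)=+1→OXOXX/XXOOO*
ply 6: OXOXX/XXOOO is terminal -1 (X); from O..XX/X.O.. depth 5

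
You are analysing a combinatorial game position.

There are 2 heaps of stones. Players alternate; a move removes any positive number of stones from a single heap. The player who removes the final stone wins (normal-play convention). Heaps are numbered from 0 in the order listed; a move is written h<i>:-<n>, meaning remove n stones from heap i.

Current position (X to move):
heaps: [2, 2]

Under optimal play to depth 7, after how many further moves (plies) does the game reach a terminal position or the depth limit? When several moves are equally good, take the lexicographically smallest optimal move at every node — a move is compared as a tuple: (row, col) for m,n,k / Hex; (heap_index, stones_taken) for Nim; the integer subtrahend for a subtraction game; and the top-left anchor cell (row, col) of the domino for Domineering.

PV length from [(2,2)]: 4 plies

ply 1, X at (2,2) | h0:-1=-1→(1,2)*; h0:-2=-1→(0,2); h1:-1=-1→(2,1); h1:-2=-1→(2,0)
ply 2, O at (1,2) | h0:-1=-1→(0,2); h1:-1=+1→(1,1)*; h1:-2=-1→(1,0)
ply 3, X at (1,1) | h0:-1=-1→(0,1)*; h1:-1=-1→(1,0)
ply 4, O at (0,1) | h1:-1=+1→(0,0)*
ply 5: (0,0) is terminal -1 (X); from (2,2) depth 7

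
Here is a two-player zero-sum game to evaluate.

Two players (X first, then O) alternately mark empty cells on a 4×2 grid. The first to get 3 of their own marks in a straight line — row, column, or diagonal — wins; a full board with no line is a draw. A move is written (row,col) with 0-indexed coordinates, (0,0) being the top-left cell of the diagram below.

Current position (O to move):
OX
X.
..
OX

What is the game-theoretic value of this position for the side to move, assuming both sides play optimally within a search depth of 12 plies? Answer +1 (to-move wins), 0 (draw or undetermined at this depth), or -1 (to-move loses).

ply 1, O at OX/X./../OX | (1,1)=+0→OX/XO/../OX*; (2,0)=+0→OX/X./O./OX; (2,1)=+0→OX/X./.O/OX
ply 2, X at OX/XO/../OX | (2,0)=+0→OX/XO/X./OX*; (2,1)=+0→OX/XO/.X/OX
ply 3, O at OX/XO/X./OX | (2,1)=+0→OX/XO/XO/OX*
ply 4: OX/XO/XO/OX is terminal +0 (X); from OX/X./../OX depth 12

value(OX/X./../OX, O) = 0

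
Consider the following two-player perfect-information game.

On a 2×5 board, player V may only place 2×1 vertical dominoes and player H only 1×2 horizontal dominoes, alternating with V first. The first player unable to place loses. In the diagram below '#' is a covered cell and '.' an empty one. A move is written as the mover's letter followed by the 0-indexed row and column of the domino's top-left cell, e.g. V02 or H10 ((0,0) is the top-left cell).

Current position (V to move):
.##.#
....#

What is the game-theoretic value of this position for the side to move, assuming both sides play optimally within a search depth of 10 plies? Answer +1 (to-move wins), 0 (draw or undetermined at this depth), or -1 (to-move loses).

ply 1, V at .##.#/....# | V00=-1→###.#/#...#*; V03=-1→.####/...##
ply 2, H at ###.#/#...# | H11=-1→###.#/###.#; H12=+1→###.#/#.###*
ply 3: ###.#/#.### is terminal -1 (V); from .##.#/....# depth 10

value(.##.#/....#, V) = -1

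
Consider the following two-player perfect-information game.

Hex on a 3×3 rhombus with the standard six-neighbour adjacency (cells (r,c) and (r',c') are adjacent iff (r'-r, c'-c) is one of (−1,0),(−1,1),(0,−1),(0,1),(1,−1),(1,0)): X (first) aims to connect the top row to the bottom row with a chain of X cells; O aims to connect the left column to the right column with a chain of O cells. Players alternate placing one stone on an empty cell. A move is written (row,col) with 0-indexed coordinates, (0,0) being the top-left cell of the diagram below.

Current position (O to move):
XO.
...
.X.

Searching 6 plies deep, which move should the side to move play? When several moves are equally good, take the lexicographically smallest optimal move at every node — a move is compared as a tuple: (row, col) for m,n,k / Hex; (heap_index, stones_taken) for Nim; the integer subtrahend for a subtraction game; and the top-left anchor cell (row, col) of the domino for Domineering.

O's best at [XO./.../.X.]: (1,1)

[XO./.../.X.] O move#1: (0,2):-1/XOO/.../.X., (1,0):-1/XO./O../.X., (1,1):+1/XO./.O./.X.*, (1,2):-1/XO./..O/.X., (2,0):-1/XO./.../OX., (2,2):-1/XO./.../.XO
[XO./.O./.X.] X move#2: (0,2):-1/XOX/.O./.X.*, (1,0):-1/XO./XO./.X., (1,2):-1/XO./.OX/.X., (2,0):-1/XO./.O./XX., (2,2):-1/XO./.O./.XX
[XOX/.O./.X.] O move#3: (1,0):-1/XOX/OO./.X., (1,2):+1/XOX/.OO/.X.*, (2,0):-1/XOX/.O./OX., (2,2):-1/XOX/.O./.XO
[XOX/.OO/.X.] X move#4: (1,0):-1/XOX/XOO/.X.*, (2,0):-1/XOX/.OO/XX., (2,2):-1/XOX/.OO/.XX
[XOX/XOO/.X.] O move#5: (2,0):+1/XOX/XOO/OX.*, (2,2):-1/XOX/XOO/.XO
[XOX/XOO/OX.] end (terminal -1, X#6); searched XO./.../.X. to 6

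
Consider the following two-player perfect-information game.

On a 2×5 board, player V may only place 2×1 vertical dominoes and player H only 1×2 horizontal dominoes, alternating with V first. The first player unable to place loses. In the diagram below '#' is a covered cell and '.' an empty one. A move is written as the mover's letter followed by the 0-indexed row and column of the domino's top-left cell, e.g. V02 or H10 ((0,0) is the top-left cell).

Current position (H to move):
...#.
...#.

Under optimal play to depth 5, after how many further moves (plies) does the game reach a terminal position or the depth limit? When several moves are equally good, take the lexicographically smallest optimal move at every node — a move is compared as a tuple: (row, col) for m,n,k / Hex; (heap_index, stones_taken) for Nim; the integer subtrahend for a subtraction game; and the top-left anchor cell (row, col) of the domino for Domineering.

[...#./...#.] H move#1: H00:-1/##.#./...#.*, H01:-1/.###./...#., H10:-1/...#./##.#., H11:-1/...#./.###.
[##.#./...#.] V move#2: V02:+1/####./..##.*, V04:-1/##.##/...##
[####./..##.] H move#3: H10:-1/####./####.*
[####./####.] V move#4: V04:+1/#####/#####*
[#####/#####] end (terminal -1, H#5); searched ...#./...#. to 5

PV length from [...#./...#.]: 4 plies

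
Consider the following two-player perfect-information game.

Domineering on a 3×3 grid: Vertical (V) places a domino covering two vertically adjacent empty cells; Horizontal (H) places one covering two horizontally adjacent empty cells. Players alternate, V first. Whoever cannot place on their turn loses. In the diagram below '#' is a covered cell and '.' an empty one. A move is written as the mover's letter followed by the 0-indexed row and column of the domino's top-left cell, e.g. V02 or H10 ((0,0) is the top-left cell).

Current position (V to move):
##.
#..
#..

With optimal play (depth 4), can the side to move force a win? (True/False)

p1 V@[##./#../#..]: V02[###/#.#/#..]-1 V11[##./##./##.]+1* V12[##./#.#/#.#]+1
p2 H@[##./##./##.] terminal -1; root [##./#../#..] d4

V winning at [##./#../#..]: True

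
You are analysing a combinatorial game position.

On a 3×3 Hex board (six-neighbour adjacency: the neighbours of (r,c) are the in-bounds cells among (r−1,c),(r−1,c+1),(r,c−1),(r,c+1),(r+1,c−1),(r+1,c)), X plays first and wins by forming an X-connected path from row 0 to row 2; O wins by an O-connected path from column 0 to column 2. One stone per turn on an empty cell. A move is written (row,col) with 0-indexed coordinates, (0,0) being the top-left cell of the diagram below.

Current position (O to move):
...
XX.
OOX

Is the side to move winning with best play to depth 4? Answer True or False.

[.../XX./OOX] O move#1: (0,0):-1/O../XX./OOX, (0,1):-1/.O./XX./OOX, (0,2):-1/..O/XX./OOX, (1,2):+1/.../XXO/OOX*
[.../XXO/OOX] end (terminal -1, X#2); searched .../XX./OOX to 4

O winning at [.../XX./OOX]: True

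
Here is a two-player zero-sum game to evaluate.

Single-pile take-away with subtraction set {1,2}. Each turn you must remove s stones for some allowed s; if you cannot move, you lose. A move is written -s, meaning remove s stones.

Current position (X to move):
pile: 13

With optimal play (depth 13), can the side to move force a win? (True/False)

X winning at [13]: True

[13] X move#1: -1:+1/12*, -2:-1/11
[12] O move#2: -1:-1/11*, -2:-1/10
[11] X move#3: -1:-1/10, -2:+1/9*
[9] O move#4: -1:-1/8*, -2:-1/7
[8] X move#5: -1:-1/7, -2:+1/6*
[6] O move#6: -1:-1/5*, -2:-1/4
[5] X move#7: -1:-1/4, -2:+1/3*
[3] O move#8: -1:-1/2*, -2:-1/1
[2] X move#9: -1:-1/1, -2:+1/0*
[0] end (terminal -1, O#10); searched 13 to 13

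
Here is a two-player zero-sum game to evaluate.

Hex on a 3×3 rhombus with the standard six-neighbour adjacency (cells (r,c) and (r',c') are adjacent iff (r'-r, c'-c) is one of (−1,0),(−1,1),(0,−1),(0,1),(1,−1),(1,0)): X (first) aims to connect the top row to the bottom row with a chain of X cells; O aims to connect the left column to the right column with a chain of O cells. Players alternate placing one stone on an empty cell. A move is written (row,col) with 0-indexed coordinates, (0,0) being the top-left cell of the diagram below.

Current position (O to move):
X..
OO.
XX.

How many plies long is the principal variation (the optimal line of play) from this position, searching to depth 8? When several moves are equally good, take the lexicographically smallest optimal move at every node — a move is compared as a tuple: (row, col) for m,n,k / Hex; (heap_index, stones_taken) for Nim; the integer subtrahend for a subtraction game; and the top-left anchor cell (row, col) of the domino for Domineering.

[X../OO./XX.] O move#1: (0,1):+1/XO./OO./XX.*, (0,2):+1/X.O/OO./XX., (1,2):+1/X../OOO/XX., (2,2):+1/X../OO./XXO
[XO./OO./XX.] X move#2: (0,2):-1/XOX/OO./XX.*, (1,2):-1/XO./OOX/XX., (2,2):-1/XO./OO./XXX
[XOX/OO./XX.] O move#3: (1,2):+1/XOX/OOO/XX.*, (2,2):-1/XOX/OO./XXO
[XOX/OOO/XX.] end (terminal -1, X#4); searched X../OO./XX. to 8

PV length from [X../OO./XX.]: 3 plies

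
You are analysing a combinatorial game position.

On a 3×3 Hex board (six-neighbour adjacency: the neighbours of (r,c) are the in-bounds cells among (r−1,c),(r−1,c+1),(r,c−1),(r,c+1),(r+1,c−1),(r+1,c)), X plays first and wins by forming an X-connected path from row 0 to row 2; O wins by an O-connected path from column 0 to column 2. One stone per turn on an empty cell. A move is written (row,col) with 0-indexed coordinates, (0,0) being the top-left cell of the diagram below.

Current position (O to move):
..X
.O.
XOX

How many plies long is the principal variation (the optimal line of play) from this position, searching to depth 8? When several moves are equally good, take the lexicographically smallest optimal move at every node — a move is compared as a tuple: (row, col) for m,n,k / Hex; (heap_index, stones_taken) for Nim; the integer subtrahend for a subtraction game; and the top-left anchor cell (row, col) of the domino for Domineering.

[..X/.O./XOX] O move#1: (0,0):-1/O.X/.O./XOX*, (0,1):-1/.OX/.O./XOX, (1,0):-1/..X/OO./XOX, (1,2):-1/..X/.OO/XOX
[O.X/.O./XOX] X move#2: (0,1):+1/OXX/.O./XOX*, (1,0):+1/O.X/XO./XOX, (1,2):+1/O.X/.OX/XOX
[OXX/.O./XOX] O move#3: (1,0):-1/OXX/OO./XOX*, (1,2):-1/OXX/.OO/XOX
[OXX/OO./XOX] X move#4: (1,2):+1/OXX/OOX/XOX*
[OXX/OOX/XOX] end (terminal -1, O#5); searched ..X/.O./XOX to 8

PV length from [..X/.O./XOX]: 4 plies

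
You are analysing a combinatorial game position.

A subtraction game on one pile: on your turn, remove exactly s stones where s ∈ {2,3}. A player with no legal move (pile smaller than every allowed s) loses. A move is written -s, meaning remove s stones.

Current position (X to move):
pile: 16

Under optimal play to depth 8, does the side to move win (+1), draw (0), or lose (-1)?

value(16, X) = -1

[16] X move#1: -2:-1/14*, -3:-1/13
[14] O move#2: -2:-1/12, -3:+1/11*
[11] X move#3: -2:-1/9*, -3:-1/8
[9] O move#4: -2:-1/7, -3:+1/6*
[6] X move#5: -2:-1/4*, -3:-1/3
[4] O move#6: -2:-1/2, -3:+1/1*
[1] end (terminal -1, X#7); searched 16 to 8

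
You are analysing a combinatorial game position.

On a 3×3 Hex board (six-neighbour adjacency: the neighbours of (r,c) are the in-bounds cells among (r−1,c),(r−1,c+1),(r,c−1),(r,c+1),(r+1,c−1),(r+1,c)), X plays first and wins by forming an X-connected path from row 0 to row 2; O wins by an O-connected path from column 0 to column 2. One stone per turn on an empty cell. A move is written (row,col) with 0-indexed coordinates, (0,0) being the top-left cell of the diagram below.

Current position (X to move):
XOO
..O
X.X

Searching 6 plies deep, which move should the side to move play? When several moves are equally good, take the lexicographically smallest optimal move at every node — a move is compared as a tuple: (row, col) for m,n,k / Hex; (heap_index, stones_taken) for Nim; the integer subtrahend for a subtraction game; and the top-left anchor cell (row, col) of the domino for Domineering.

X's best at [XOO/..O/X.X]: (1,0)

p1 X@[XOO/..O/X.X]: (1,0)[XOO/X.O/X.X]+1* (1,1)[XOO/.XO/X.X]-1 (2,1)[XOO/..O/XXX]-1
p2 O@[XOO/X.O/X.X] terminal -1; root [XOO/..O/X.X] d6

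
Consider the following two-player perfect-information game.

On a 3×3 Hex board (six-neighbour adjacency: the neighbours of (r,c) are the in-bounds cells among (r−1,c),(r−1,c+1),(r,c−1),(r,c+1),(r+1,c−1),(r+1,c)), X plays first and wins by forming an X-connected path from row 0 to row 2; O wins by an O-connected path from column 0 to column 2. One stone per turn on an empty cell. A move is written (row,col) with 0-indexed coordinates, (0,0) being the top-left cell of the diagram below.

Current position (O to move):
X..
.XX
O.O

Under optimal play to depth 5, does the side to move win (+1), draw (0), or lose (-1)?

ply 1, O at X../.XX/O.O | (0,1)=-1→XO./.XX/O.O; (0,2)=-1→X.O/.XX/O.O; (1,0)=-1→X../OXX/O.O; (2,1)=+1→X../.XX/OOO*
ply 2: X../.XX/OOO is terminal -1 (X); from X../.XX/O.O depth 5

value(X../.XX/O.O, O) = +1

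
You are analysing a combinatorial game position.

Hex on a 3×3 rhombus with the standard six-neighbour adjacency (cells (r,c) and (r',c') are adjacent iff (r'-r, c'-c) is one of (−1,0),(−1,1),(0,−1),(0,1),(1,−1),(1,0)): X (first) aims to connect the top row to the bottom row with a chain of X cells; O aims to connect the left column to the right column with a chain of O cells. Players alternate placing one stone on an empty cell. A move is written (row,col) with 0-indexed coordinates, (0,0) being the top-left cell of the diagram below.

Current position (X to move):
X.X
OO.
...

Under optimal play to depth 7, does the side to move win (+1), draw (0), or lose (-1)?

[X.X/OO./...] X move#1: (0,1):-1/XXX/OO./..., (1,2):+1/X.X/OOX/...*, (2,0):-1/X.X/OO./X.., (2,1):-1/X.X/OO./.X., (2,2):-1/X.X/OO./..X
[X.X/OOX/...] O move#2: (0,1):-1/XOX/OOX/...*, (2,0):-1/X.X/OOX/O.., (2,1):-1/X.X/OOX/.O., (2,2):-1/X.X/OOX/..O
[XOX/OOX/...] X move#3: (2,0):+1/XOX/OOX/X..*, (2,1):+1/XOX/OOX/.X., (2,2):+1/XOX/OOX/..X
[XOX/OOX/X..] O move#4: (2,1):-1/XOX/OOX/XO.*, (2,2):-1/XOX/OOX/X.O
[XOX/OOX/XO.] X move#5: (2,2):+1/XOX/OOX/XOX*
[XOX/OOX/XOX] end (terminal -1, O#6); searched X.X/OO./... to 7

value(X.X/OO./..., X) = +1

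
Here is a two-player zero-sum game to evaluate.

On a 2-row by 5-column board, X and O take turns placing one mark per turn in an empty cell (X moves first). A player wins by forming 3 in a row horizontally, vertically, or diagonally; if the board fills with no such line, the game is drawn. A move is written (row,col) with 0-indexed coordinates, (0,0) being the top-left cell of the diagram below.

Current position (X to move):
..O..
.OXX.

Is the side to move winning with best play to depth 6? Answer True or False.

[..O../.OXX.] X move#1: (0,0):+0/X.O../.OXX., (0,1):+0/.XO../.OXX., (0,3):+0/..OX./.OXX., (0,4):+0/..O.X/.OXX., (1,0):+0/..O../XOXX., (1,4):+1/..O../.OXXX*
[..O../.OXXX] end (terminal -1, O#2); searched ..O../.OXX. to 6

X winning at [..O../.OXX.]: True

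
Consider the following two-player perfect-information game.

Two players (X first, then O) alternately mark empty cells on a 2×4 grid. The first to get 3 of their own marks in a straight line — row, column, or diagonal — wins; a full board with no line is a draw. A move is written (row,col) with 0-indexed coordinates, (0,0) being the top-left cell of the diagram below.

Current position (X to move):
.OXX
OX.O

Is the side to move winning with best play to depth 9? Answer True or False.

X winning at [.OXX/OX.O]: False

[.OXX/OX.O] X move#1: (0,0):+0/XOXX/OX.O*, (1,2):+0/.OXX/OXXO
[XOXX/OX.O] O move#2: (1,2):+0/XOXX/OXOO*
[XOXX/OXOO] end (terminal +0, X#3); searched .OXX/OX.O to 9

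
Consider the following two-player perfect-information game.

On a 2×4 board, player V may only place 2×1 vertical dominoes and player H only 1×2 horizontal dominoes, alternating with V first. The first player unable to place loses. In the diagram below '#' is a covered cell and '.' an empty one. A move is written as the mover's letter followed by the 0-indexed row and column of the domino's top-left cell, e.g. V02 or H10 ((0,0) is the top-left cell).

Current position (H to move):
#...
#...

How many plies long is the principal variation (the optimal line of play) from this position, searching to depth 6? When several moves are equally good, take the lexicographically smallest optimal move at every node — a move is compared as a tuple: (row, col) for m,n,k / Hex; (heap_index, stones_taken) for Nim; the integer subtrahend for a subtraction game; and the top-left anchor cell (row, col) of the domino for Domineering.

p1 H@[#.../#...]: H01[###./#...]+1* H02[#.##/#...]+1 H11[#.../###.]+1 H12[#.../#.##]+1
p2 V@[###./#...]: V03[####/#..#]-1*
p3 H@[####/#..#]: H11[####/####]+1*
p4 V@[####/####] terminal -1; root [#.../#...] d6

PV length from [#.../#...]: 3 plies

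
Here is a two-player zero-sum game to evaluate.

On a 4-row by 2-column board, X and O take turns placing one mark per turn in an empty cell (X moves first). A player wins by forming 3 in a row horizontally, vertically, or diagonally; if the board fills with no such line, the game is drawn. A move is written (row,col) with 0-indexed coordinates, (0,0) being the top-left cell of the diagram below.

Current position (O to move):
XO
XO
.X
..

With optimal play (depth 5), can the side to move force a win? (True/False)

ply 1, O at XO/XO/.X/.. | (2,0)=+0→XO/XO/OX/..*; (3,0)=-1→XO/XO/.X/O.; (3,1)=-1→XO/XO/.X/.O
ply 2, X at XO/XO/OX/.. | (3,0)=+0→XO/XO/OX/X.*; (3,1)=+0→XO/XO/OX/.X
ply 3, O at XO/XO/OX/X. | (3,1)=+0→XO/XO/OX/XO*
ply 4: XO/XO/OX/XO is terminal +0 (X); from XO/XO/.X/.. depth 5

O winning at [XO/XO/.X/..]: False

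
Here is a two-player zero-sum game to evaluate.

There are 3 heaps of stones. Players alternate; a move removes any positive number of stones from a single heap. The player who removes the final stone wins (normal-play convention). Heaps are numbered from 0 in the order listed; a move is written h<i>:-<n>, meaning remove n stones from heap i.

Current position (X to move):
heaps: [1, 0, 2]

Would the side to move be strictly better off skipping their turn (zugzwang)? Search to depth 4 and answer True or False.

zugzwang((1,0,2), X) = False

ply 1, X at (1,0,2) | h0:-1=-1→(0,0,2); h2:-1=+1→(1,0,1)*; h2:-2=-1→(1,0,0)
ply 2, O at (1,0,1) | h0:-1=-1→(0,0,1)*; h2:-1=-1→(1,0,0)
ply 3, X at (0,0,1) | h2:-1=+1→(0,0,0)*
ply 4: (0,0,0) is terminal -1 (O); from (1,0,2) depth 4
pass branch (O moves first from the same position):
  | ply 1, O at (1,0,2) | h0:-1=-1→(0,0,2); h2:-1=+1→(1,0,1)*; h2:-2=-1→(1,0,0)
  | ply 2, X at (1,0,1) | h0:-1=-1→(0,0,1)*; h2:-1=-1→(1,0,0)
  | ply 3, O at (0,0,1) | h2:-1=+1→(0,0,0)*
  | ply 4: (0,0,0) is terminal -1 (X); from (1,0,2) depth 4
X moving scores +1; X passing scores -1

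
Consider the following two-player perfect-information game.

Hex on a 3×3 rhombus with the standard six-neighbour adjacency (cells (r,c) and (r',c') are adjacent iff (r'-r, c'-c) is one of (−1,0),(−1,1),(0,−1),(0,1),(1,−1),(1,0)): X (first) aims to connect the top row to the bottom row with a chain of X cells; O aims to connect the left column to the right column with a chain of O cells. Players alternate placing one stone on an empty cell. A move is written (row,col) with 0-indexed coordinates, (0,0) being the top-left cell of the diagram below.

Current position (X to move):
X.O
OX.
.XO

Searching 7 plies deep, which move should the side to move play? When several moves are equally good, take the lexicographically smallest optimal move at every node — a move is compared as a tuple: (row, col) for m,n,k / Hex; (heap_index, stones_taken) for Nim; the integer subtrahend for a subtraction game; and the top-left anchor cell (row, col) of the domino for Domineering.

ply 1, X at X.O/OX./.XO | (0,1)=+1→XXO/OX./.XO*; (1,2)=-1→X.O/OXX/.XO; (2,0)=-1→X.O/OX./XXO
ply 2: XXO/OX./.XO is terminal -1 (O); from X.O/OX./.XO depth 7

X's best at [X.O/OX./.XO]: (0,1)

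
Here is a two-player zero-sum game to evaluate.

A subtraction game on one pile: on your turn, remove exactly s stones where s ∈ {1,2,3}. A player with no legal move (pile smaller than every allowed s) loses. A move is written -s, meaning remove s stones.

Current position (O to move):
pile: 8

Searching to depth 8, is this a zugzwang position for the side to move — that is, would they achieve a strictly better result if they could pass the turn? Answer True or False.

p1 O@[8]: -1[7]-1* -2[6]-1 -3[5]-1
p2 X@[7]: -1[6]-1 -2[5]-1 -3[4]+1*
p3 O@[4]: -1[3]-1* -2[2]-1 -3[1]-1
p4 X@[3]: -1[2]-1 -2[1]-1 -3[0]+1*
p5 O@[0] terminal -1; root [8] d8
if O skipped the turn, X would face:
~ p1 X@[8]: -1[7]-1* -2[6]-1 -3[5]-1
~ p2 O@[7]: -1[6]-1 -2[5]-1 -3[4]+1*
~ p3 X@[4]: -1[3]-1* -2[2]-1 -3[1]-1
~ p4 O@[3]: -1[2]-1 -2[1]-1 -3[0]+1*
~ p5 X@[0] terminal -1; root [8] d8
compare (O): move=-1 vs pass=+1

zugzwang(8, O) = True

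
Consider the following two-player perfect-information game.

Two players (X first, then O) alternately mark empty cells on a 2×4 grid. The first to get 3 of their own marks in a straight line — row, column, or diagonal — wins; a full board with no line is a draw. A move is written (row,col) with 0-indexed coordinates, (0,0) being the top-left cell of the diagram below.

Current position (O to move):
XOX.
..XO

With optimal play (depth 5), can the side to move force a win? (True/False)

[XOX./..XO] O move#1: (0,3):+0/XOXO/..XO*, (1,0):+0/XOX./O.XO, (1,1):+0/XOX./.OXO
[XOXO/..XO] X move#2: (1,0):+0/XOXO/X.XO*, (1,1):+0/XOXO/.XXO
[XOXO/X.XO] O move#3: (1,1):+0/XOXO/XOXO*
[XOXO/XOXO] end (terminal +0, X#4); searched XOX./..XO to 5

O winning at [XOX./..XO]: False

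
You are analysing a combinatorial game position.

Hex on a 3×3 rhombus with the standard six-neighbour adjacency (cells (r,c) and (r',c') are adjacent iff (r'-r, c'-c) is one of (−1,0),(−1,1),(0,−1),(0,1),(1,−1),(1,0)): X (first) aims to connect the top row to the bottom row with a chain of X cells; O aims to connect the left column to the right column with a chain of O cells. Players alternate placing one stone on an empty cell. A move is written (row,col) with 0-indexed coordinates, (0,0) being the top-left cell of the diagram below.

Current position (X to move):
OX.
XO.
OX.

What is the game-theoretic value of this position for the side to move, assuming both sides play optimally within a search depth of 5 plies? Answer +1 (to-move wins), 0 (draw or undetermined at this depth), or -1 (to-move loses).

value(OX./XO./OX., X) = -1

p1 X@[OX./XO./OX.]: (0,2)[OXX/XO./OX.]-1* (1,2)[OX./XOX/OX.]-1 (2,2)[OX./XO./OXX]-1
p2 O@[OXX/XO./OX.]: (1,2)[OXX/XOO/OX.]+1* (2,2)[OXX/XO./OXO]-1
p3 X@[OXX/XOO/OX.] terminal -1; root [OX./XO./OX.] d5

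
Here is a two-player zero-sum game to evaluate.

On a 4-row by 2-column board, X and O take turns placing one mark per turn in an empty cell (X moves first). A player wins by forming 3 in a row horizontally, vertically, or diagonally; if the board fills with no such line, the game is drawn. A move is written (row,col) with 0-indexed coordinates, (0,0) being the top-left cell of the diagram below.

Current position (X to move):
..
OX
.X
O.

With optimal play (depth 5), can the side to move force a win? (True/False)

[../OX/.X/O.] X move#1: (0,0):-1/X./OX/.X/O., (0,1):+1/.X/OX/.X/O.*, (2,0):+1/../OX/XX/O., (3,1):+1/../OX/.X/OX
[.X/OX/.X/O.] end (terminal -1, O#2); searched ../OX/.X/O. to 5

X winning at [../OX/.X/O.]: True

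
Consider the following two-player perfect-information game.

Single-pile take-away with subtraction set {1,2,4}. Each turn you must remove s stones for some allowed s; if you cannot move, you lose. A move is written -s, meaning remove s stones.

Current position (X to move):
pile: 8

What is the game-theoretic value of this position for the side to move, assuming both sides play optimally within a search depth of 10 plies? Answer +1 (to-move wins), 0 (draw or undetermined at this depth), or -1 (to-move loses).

value(8, X) = +1

[8] X move#1: -1:-1/7, -2:+1/6*, -4:-1/4
[6] O move#2: -1:-1/5*, -2:-1/4, -4:-1/2
[5] X move#3: -1:-1/4, -2:+1/3*, -4:-1/1
[3] O move#4: -1:-1/2*, -2:-1/1
[2] X move#5: -1:-1/1, -2:+1/0*
[0] end (terminal -1, O#6); searched 8 to 10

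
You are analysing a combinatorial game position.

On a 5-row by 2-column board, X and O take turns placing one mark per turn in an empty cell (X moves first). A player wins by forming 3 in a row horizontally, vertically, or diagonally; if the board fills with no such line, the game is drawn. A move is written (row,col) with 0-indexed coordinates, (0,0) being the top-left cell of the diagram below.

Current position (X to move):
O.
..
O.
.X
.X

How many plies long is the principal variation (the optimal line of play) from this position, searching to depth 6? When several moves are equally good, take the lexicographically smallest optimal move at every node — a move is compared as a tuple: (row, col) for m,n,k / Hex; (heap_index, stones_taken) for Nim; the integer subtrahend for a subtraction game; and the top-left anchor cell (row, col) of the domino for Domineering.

ply 1, X at O./../O./.X/.X | (0,1)=-1→OX/../O./.X/.X; (1,0)=+0→O./X./O./.X/.X; (1,1)=-1→O./.X/O./.X/.X; (2,1)=+1→O./../OX/.X/.X*; (3,0)=-1→O./../O./XX/.X; (4,0)=-1→O./../O./.X/XX
ply 2: O./../OX/.X/.X is terminal -1 (O); from O./../O./.X/.X depth 6

PV length from [O./../O./.X/.X]: 1 ply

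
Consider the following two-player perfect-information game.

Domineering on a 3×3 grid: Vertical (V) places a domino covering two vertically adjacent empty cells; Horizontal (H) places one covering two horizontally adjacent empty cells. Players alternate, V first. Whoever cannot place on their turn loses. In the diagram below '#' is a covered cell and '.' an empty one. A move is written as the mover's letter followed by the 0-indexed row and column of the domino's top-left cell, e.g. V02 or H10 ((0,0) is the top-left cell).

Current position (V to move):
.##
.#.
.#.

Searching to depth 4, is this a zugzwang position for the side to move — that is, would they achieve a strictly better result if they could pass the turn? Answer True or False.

ply 1, V at .##/.#./.#. | V00=+1→###/##./.#.*; V10=+1→.##/##./##.; V12=+1→.##/.##/.##
ply 2: ###/##./.#. is terminal -1 (H); from .##/.#./.#. depth 4
pass branch (H moves first from the same position):
  | ply 1: .##/.#./.#. is terminal -1 (H); from .##/.#./.#. depth 4
V moving scores +1; V passing scores +1

zugzwang(.##/.#./.#., V) = False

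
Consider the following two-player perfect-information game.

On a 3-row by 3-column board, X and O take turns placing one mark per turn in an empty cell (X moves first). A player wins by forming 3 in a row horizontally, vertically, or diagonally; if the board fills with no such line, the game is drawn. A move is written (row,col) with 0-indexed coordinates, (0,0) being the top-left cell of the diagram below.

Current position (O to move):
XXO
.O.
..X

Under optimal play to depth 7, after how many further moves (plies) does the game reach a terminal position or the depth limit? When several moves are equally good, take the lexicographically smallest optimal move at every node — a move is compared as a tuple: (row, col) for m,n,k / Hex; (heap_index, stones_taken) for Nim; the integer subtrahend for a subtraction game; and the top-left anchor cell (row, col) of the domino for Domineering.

PV length from [XXO/.O./..X]: 3 plies

[XXO/.O./..X] O move#1: (1,0):+1/XXO/OO./..X*, (1,2):+1/XXO/.OO/..X, (2,0):+1/XXO/.O./O.X, (2,1):+0/XXO/.O./.OX
[XXO/OO./..X] X move#2: (1,2):-1/XXO/OOX/..X*, (2,0):-1/XXO/OO./X.X, (2,1):-1/XXO/OO./.XX
[XXO/OOX/..X] O move#3: (2,0):+1/XXO/OOX/O.X*, (2,1):+0/XXO/OOX/.OX
[XXO/OOX/O.X] end (terminal -1, X#4); searched XXO/.O./..X to 7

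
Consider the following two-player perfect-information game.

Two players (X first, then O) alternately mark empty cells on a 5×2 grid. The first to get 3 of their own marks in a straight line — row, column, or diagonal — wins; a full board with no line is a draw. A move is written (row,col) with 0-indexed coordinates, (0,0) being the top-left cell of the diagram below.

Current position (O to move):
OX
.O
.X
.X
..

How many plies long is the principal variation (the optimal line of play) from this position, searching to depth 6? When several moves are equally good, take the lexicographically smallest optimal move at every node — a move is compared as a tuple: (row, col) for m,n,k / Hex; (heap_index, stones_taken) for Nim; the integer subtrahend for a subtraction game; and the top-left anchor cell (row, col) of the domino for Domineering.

p1 O@[OX/.O/.X/.X/..]: (1,0)[OX/OO/.X/.X/..]-1 (2,0)[OX/.O/OX/.X/..]-1 (3,0)[OX/.O/.X/OX/..]-1 (4,0)[OX/.O/.X/.X/O.]-1 (4,1)[OX/.O/.X/.X/.O]+0*
p2 X@[OX/.O/.X/.X/.O]: (1,0)[OX/XO/.X/.X/.O]+0* (2,0)[OX/.O/XX/.X/.O]+0 (3,0)[OX/.O/.X/XX/.O]+0 (4,0)[OX/.O/.X/.X/XO]+0
p3 O@[OX/XO/.X/.X/.O]: (2,0)[OX/XO/OX/.X/.O]+0* (3,0)[OX/XO/.X/OX/.O]+0 (4,0)[OX/XO/.X/.X/OO]+0
p4 X@[OX/XO/OX/.X/.O]: (3,0)[OX/XO/OX/XX/.O]+0* (4,0)[OX/XO/OX/.X/XO]+0
p5 O@[OX/XO/OX/XX/.O]: (4,0)[OX/XO/OX/XX/OO]+0*
p6 X@[OX/XO/OX/XX/OO] terminal +0; root [OX/.O/.X/.X/..] d6

PV length from [OX/.O/.X/.X/..]: 5 plies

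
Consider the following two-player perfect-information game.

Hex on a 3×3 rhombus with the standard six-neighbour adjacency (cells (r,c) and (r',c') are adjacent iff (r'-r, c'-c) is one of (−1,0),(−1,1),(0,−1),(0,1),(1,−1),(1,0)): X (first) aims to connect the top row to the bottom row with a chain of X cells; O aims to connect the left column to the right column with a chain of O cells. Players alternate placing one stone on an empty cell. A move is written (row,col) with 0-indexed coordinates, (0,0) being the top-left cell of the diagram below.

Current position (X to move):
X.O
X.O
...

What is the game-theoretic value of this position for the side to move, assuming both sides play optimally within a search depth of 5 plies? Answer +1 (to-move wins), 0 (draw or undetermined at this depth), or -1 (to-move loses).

[X.O/X.O/...] X move#1: (0,1):-1/XXO/X.O/..., (1,1):+1/X.O/XXO/...*, (2,0):+1/X.O/X.O/X.., (2,1):+1/X.O/X.O/.X., (2,2):-1/X.O/X.O/..X
[X.O/XXO/...] O move#2: (0,1):-1/XOO/XXO/...*, (2,0):-1/X.O/XXO/O.., (2,1):-1/X.O/XXO/.O., (2,2):-1/X.O/XXO/..O
[XOO/XXO/...] X move#3: (2,0):+1/XOO/XXO/X..*, (2,1):+1/XOO/XXO/.X., (2,2):+1/XOO/XXO/..X
[XOO/XXO/X..] end (terminal -1, O#4); searched X.O/X.O/... to 5

value(X.O/X.O/..., X) = +1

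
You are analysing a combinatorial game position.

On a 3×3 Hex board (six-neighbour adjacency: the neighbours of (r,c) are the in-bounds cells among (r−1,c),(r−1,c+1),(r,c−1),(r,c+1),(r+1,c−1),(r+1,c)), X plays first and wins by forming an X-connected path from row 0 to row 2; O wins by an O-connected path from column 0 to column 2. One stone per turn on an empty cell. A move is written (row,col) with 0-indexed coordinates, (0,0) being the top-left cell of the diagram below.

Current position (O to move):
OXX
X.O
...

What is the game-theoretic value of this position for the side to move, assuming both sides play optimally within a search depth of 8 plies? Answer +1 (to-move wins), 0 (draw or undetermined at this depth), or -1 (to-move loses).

value(OXX/X.O/..., O) = +1

p1 O@[OXX/X.O/...]: (1,1)[OXX/XOO/...]-1 (2,0)[OXX/X.O/O..]+1* (2,1)[OXX/X.O/.O.]-1 (2,2)[OXX/X.O/..O]-1
p2 X@[OXX/X.O/O..]: (1,1)[OXX/XXO/O..]-1* (2,1)[OXX/X.O/OX.]-1 (2,2)[OXX/X.O/O.X]-1
p3 O@[OXX/XXO/O..]: (2,1)[OXX/XXO/OO.]+1* (2,2)[OXX/XXO/O.O]-1
p4 X@[OXX/XXO/OO.] terminal -1; root [OXX/X.O/...] d8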